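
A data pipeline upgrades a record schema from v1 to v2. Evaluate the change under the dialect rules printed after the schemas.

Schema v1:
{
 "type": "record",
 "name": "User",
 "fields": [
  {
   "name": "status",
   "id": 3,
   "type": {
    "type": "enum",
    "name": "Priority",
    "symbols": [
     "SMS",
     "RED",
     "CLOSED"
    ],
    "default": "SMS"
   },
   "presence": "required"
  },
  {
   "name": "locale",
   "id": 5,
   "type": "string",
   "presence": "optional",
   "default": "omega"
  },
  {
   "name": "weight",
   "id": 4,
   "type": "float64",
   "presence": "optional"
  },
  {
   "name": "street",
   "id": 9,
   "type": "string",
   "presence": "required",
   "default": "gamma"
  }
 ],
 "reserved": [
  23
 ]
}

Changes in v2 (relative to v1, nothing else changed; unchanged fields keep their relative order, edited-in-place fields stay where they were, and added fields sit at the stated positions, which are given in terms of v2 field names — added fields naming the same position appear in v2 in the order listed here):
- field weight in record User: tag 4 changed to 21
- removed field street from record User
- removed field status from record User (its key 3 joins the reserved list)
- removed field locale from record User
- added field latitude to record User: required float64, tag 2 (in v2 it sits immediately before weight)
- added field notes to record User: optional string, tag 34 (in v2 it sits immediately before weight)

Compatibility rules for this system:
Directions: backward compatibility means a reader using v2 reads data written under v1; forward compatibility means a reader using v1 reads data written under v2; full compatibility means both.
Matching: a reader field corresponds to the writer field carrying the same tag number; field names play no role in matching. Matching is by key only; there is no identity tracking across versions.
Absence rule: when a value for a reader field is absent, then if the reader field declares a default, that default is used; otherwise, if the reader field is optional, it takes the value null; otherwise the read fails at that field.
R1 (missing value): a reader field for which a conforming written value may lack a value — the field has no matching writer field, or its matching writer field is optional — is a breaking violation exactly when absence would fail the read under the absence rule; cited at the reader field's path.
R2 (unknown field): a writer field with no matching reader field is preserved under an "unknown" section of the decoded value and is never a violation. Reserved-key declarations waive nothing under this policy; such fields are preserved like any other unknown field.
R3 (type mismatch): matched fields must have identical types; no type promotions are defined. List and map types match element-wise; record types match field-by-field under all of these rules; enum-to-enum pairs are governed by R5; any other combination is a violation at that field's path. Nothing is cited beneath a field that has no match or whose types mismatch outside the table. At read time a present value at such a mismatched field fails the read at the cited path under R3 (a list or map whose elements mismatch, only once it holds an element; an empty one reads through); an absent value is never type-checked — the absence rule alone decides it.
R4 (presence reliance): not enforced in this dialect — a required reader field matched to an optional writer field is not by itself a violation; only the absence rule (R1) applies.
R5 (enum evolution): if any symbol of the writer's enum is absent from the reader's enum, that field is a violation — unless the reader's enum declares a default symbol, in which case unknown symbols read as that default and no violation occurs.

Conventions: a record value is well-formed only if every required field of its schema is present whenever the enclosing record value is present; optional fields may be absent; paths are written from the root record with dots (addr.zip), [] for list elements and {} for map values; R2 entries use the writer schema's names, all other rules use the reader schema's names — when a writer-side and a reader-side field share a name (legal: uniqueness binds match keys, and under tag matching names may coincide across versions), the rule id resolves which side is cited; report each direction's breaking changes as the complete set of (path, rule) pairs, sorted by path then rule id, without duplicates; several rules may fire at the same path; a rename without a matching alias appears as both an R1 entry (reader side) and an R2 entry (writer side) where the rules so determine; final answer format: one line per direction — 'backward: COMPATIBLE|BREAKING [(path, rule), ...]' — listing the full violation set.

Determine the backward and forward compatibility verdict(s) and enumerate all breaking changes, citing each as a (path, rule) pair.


in User below, arrows point writer -> reader
backward for User (reader v2, writer v1):
  latitude: no writer-side match
  notes: no writer-side match
  weight: no writer-side match
  writer field status has no reader counterpart
  writer field locale has no reader counterpart
  writer field weight has no reader counterpart
  writer field street has no reader counterpart
  rule R1 violated at latitude
  => backward: BREAKING (1)
forward for User (reader v1, writer v2):
  status: no writer-side match
  locale: no writer-side match
  weight: no writer-side match
  street: no writer-side match
  writer field latitude has no reader counterpart
  writer field notes has no reader counterpart
  writer field weight has no reader counterpart
  rule R1 violated at status
  => forward: BREAKING (1)

backward: BREAKING [(latitude, R1)]; forward: BREAKING [(status, R1)]


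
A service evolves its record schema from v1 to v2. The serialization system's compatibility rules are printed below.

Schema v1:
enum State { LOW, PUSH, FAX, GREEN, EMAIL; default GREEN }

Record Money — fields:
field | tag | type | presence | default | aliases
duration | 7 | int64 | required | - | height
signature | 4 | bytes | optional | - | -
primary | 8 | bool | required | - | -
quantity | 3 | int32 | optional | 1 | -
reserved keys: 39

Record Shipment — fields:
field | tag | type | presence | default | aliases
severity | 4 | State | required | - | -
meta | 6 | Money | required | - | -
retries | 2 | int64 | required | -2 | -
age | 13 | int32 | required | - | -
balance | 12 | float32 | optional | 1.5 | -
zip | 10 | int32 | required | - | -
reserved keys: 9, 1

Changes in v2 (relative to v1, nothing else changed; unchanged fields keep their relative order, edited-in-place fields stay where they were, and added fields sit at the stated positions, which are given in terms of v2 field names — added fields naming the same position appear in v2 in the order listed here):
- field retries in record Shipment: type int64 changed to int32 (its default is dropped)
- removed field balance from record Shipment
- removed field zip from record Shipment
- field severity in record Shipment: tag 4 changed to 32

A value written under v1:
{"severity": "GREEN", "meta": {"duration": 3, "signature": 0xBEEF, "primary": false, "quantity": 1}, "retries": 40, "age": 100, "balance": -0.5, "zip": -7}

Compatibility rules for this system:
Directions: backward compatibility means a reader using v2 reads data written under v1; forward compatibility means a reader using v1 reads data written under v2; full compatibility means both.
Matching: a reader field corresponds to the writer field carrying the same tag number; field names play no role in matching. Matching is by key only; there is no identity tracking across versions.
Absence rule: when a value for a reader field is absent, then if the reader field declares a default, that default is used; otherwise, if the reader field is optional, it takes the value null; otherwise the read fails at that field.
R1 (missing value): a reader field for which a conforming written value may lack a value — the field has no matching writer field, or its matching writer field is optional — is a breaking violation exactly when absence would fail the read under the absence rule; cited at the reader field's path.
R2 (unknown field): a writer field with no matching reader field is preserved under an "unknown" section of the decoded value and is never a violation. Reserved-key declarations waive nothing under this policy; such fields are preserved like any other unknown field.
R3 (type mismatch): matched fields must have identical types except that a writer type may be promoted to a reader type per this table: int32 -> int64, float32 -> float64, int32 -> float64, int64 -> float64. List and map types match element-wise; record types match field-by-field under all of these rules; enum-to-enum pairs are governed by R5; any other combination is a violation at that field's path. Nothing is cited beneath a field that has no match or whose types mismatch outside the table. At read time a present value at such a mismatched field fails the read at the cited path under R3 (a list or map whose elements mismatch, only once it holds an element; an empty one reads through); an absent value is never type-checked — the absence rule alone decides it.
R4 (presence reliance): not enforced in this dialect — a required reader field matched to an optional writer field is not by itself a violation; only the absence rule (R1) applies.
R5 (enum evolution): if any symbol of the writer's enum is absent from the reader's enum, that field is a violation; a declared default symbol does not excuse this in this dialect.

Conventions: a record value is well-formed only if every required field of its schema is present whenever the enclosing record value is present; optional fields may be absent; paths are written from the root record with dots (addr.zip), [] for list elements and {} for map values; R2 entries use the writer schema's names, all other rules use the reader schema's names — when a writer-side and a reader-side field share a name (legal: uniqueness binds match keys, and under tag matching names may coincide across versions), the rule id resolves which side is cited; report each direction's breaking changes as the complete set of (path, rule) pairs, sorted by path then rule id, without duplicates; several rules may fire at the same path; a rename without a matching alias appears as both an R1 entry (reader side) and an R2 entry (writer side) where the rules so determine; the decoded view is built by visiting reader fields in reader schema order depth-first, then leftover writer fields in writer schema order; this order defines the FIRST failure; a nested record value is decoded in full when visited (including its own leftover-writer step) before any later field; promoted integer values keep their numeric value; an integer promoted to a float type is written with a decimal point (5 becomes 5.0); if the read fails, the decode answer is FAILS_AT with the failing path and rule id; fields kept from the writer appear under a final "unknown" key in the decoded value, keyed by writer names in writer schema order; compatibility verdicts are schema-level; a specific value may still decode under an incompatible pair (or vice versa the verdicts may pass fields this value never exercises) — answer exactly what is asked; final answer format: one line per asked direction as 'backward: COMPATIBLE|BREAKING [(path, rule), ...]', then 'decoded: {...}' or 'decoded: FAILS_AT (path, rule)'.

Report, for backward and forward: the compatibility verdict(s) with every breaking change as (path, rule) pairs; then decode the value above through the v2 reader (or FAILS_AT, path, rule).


the writer's type comes first in each Shipment pair
backward on Shipment — v2 reading data written by v1:
  severity: no writer match
  meta: paired with writer meta (Money -> Money; writer required)
  retries: paired with writer retries (int64 -> int32; writer required)
  age: paired with writer age (int32 -> int32; writer required)
  leftover writer field: severity
  leftover writer field: balance
  leftover writer field: zip
  meta.duration: paired with writer meta.duration (int64 -> int64; writer required)
  meta.signature: paired with writer meta.signature (bytes -> bytes; writer optional)
  meta.primary: paired with writer meta.primary (bool -> bool; writer required)
  meta.quantity: paired with writer meta.quantity (int32 -> int32; writer optional)
  rule R3 violated at retries
  rule R1 violated at severity
  => backward verdict for Shipment: BREAKING, 2 violation(s)
forward on Shipment — v1 reading data written by v2:
  severity: no writer match
  meta: paired with writer meta (Money -> Money; writer required)
  retries: paired with writer retries (int32 -> int64; writer required)
  age: paired with writer age (int32 -> int32; writer required)
  balance: no writer match
  zip: no writer match
  leftover writer field: severity
  meta.duration: paired with writer meta.duration (int64 -> int64; writer required)
  meta.signature: paired with writer meta.signature (bytes -> bytes; writer optional)
  meta.primary: paired with writer meta.primary (bool -> bool; writer required)
  meta.quantity: paired with writer meta.quantity (int32 -> int32; writer optional)
  rule R1 violated at severity
  rule R1 violated at zip
  => forward verdict for Shipment: BREAKING, 2 violation(s)
decoding the Shipment value with the v2 reader:
  read fails at severity under R1 (no fill)
  => FAILS_AT (severity, R1)

backward: BREAKING [(retries, R3), (severity, R1)]; forward: BREAKING [(severity, R1), (zip, R1)]; decoded: FAILS_AT (severity, R1)


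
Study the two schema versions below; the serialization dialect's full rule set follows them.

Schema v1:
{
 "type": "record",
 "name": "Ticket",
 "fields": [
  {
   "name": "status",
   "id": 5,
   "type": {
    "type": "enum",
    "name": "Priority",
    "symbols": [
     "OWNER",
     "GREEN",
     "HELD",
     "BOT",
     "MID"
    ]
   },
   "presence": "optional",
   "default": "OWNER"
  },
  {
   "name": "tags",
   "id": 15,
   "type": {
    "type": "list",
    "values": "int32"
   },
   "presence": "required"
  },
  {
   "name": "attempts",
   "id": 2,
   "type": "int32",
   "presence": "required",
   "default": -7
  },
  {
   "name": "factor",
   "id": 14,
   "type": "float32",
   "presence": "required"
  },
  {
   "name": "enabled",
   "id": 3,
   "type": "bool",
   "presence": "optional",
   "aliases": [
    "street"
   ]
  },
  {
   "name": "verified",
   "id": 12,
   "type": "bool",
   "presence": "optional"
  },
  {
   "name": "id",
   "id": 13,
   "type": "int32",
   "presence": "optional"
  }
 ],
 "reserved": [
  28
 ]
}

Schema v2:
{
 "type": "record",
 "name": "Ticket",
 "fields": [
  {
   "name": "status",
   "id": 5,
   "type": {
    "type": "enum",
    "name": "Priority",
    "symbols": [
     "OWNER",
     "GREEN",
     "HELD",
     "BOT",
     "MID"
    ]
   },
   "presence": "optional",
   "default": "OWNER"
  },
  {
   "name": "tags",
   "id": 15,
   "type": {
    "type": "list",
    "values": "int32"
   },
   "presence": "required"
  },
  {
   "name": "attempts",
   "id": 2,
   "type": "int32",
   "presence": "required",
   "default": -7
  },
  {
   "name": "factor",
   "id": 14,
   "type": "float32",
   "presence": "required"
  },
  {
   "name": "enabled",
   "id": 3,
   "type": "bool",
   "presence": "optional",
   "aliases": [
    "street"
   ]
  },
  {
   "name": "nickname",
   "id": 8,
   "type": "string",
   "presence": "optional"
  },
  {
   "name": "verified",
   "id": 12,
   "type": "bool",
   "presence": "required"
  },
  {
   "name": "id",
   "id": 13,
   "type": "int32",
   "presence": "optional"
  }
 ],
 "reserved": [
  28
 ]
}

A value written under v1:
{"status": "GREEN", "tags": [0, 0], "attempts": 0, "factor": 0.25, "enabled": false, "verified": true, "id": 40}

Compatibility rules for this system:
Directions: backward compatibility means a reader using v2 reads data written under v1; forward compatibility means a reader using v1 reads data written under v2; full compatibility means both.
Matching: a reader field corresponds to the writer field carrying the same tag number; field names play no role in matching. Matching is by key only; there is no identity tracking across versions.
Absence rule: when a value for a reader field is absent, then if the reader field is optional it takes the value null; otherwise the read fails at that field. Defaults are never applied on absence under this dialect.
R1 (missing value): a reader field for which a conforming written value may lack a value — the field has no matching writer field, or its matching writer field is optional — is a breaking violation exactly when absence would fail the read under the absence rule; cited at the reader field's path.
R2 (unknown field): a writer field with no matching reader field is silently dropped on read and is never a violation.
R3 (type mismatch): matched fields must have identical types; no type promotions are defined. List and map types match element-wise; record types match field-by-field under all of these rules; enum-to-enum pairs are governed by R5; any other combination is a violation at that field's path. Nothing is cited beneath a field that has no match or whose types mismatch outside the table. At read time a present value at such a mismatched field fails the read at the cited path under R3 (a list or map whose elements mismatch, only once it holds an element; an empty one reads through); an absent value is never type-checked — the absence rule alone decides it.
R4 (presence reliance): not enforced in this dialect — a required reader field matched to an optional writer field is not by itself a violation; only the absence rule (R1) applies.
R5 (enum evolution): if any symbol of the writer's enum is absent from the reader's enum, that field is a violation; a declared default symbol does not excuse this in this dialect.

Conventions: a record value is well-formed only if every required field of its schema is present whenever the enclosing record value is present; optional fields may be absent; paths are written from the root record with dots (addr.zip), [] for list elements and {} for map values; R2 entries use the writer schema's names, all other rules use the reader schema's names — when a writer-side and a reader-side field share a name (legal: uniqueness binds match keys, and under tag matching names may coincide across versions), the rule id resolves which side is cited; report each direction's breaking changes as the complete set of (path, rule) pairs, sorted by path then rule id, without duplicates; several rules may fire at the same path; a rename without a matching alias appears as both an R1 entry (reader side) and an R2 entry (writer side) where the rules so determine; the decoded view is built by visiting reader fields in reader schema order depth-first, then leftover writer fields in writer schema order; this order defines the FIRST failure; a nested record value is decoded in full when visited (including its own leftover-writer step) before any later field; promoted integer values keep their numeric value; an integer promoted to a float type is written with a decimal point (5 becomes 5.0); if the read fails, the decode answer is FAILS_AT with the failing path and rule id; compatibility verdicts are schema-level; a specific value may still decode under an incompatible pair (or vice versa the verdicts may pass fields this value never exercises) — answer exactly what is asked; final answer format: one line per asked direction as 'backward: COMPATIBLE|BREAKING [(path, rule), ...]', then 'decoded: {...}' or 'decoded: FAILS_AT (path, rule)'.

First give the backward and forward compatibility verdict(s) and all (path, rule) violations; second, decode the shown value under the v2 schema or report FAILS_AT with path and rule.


backward: BREAKING [(verified, R1)]; forward: COMPATIBLE []; decoded: {"status": "GREEN", "tags": [0, 0], "attempts": 0, "factor": 0.25, "enabled": false, "nickname": null, "verified": true, "id": 40}

the writer's type comes first in each Ticket pair
backward analysis of Ticket with v2 as reader and v1 as writer:
  status: Priority -> Priority, writer optional; from status
  tags: list<int32> -> list<int32>, writer required; from tags
  attempts: int32 -> int32, writer required; from attempts
  factor: float32 -> float32, writer required; from factor
  enabled: bool -> bool, writer optional; from enabled
  no writer field matches reader nickname
  verified: bool -> bool, writer optional; from verified
  id: int32 -> int32, writer optional; from id
  R1 fires at verified
  => backward: BREAKING (1)
forward analysis of Ticket with v1 as reader and v2 as writer:
  status: Priority -> Priority, writer optional; from status
  tags: list<int32> -> list<int32>, writer required; from tags
  attempts: int32 -> int32, writer required; from attempts
  factor: float32 -> float32, writer required; from factor
  enabled: bool -> bool, writer optional; from enabled
  verified: bool -> bool, writer required; from verified
  id: int32 -> int32, writer optional; from id
  writer nickname: unknown to reader
  => no violations; forward on Ticket: COMPATIBLE
migrating the Ticket value to v2:
  status := "GREEN"
  tags := [0, 0]
  attempts := 0
  factor := 0.25
  enabled := false
  nickname := null (not supplied -> null)
  verified := true
  id := 40
  => decoded: {"status": "GREEN", "tags": [0, 0], "attempts": 0, "factor": 0.25, "enabled": false, "nickname": null, "verified": true, "id": 40}


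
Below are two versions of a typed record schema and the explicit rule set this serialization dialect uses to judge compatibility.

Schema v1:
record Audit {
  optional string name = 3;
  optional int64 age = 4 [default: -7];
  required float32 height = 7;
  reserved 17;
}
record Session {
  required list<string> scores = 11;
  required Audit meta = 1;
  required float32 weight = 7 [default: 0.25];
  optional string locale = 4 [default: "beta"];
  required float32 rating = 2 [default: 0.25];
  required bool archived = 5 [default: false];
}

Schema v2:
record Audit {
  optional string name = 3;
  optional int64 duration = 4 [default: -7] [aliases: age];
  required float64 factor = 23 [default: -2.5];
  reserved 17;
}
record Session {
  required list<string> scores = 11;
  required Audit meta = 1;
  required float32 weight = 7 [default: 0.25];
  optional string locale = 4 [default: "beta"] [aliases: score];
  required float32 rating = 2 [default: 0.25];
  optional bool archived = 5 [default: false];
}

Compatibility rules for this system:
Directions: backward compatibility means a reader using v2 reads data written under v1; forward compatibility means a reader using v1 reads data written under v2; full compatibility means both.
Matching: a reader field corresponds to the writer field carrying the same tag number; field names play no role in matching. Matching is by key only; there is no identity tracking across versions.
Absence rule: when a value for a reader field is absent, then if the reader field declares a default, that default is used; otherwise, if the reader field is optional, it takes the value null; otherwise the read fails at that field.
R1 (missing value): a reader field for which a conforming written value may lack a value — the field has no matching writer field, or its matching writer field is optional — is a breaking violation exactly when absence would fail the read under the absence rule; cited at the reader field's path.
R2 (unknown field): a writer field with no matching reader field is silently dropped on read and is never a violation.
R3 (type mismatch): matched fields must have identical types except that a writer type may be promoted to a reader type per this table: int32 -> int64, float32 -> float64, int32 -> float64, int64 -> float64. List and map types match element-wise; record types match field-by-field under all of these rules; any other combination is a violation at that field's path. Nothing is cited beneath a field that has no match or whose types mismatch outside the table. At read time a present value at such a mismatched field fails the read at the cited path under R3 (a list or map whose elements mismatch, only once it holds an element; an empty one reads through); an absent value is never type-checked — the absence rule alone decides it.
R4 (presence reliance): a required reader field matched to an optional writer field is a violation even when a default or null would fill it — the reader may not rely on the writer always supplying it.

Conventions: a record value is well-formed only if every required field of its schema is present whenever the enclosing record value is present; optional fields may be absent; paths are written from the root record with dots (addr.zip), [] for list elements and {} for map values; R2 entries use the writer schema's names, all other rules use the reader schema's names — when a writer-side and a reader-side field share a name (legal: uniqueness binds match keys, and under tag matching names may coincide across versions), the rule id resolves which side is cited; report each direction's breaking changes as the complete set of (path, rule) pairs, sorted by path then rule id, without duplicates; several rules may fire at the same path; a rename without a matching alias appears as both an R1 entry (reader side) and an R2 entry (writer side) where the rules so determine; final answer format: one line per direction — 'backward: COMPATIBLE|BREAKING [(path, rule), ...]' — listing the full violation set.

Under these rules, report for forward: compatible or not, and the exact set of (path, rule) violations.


forward: BREAKING [(archived, R4), (meta.height, R1)]

each type pair in Session: writer, then reader
forward for Session (reader v1, writer v2):
  scores <- scores (list<string> -> list<string>, writer required)
  meta <- meta (Audit -> Audit, writer required)
  weight <- weight (float32 -> float32, writer required)
  locale <- locale (string -> string, writer optional)
  rating <- rating (float32 -> float32, writer required)
  archived <- archived (bool -> bool, writer optional)
  meta.name <- meta.name (string -> string, writer optional)
  meta.age <- meta.duration (int64 -> int64, writer optional)
  meta.height: no writer match
  leftover writer field: meta.factor
  R4 fires at archived
  R1 fires at meta.height
  forward on Session therefore BREAKING (2)
checking off the Session differences that do not matter here:
  added field factor to record Audit: required float64, tag 23, default -2.5 (in v2 it sits last) -> no rule fires on it in Session's dialect; the asked verdict holds
  renamed field age to duration in record Audit (alias age declared on the renamed field) -> no rule fires on it in Session's dialect; the asked verdict holds


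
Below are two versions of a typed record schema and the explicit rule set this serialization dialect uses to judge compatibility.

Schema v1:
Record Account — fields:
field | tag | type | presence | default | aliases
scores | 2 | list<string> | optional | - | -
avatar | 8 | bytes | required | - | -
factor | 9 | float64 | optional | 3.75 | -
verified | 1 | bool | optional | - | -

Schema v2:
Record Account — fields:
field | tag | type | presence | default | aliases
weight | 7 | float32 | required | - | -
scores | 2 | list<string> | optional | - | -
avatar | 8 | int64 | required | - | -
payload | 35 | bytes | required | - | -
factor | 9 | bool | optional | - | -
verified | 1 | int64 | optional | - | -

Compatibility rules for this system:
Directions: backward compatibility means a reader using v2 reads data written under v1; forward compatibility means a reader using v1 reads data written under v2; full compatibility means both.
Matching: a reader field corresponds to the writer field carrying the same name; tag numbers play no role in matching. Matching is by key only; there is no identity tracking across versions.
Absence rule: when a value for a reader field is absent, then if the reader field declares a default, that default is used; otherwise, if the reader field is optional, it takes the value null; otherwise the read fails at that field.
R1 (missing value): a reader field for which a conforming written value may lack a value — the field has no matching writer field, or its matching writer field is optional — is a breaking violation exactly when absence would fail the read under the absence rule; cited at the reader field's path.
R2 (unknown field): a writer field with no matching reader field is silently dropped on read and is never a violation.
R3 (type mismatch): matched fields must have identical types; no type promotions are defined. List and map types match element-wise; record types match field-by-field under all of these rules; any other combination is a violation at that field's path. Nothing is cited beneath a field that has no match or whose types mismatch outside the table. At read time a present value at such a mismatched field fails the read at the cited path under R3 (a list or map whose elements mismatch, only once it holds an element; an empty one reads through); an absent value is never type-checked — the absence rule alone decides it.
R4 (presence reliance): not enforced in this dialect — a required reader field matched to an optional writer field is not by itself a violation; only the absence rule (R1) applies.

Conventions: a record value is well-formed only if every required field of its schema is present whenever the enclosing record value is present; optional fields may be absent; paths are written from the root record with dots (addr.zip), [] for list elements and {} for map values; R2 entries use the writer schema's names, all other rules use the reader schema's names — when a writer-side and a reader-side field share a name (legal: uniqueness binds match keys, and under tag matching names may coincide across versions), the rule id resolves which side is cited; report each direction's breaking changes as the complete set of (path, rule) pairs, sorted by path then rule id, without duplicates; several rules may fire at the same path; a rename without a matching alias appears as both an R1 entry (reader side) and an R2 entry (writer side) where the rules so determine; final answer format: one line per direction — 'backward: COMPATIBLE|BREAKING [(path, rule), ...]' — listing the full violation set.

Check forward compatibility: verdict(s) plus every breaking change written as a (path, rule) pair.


each type pair in Account: writer, then reader
checking forward for Account: reader v1 against writer v2:
  list<string> -> list<string>, writer optional: scores aligns to scores
  int64 -> bytes, writer required: avatar aligns to avatar
  bool -> float64, writer optional: factor aligns to factor
  int64 -> bool, writer optional: verified aligns to verified
  weight (writer side), unknown to reader
  payload (writer side), unknown to reader
  rule R3 violated at avatar
  rule R3 violated at factor
  rule R3 violated at verified
  => forward verdict for Account: BREAKING, 3 violation(s)
remaining Account differences; none change what is asked:
  added field payload to record Account: required bytes, tag 35 (in v2 it sits immediately before factor) -> fires only in the backward direction of Account, which is not asked here
  added field weight to record Account: required float32, tag 7 (in v2 it sits immediately before scores) -> fires only in the backward direction of Account, which is not asked here

forward: BREAKING [(avatar, R3), (factor, R3), (verified, R3)]


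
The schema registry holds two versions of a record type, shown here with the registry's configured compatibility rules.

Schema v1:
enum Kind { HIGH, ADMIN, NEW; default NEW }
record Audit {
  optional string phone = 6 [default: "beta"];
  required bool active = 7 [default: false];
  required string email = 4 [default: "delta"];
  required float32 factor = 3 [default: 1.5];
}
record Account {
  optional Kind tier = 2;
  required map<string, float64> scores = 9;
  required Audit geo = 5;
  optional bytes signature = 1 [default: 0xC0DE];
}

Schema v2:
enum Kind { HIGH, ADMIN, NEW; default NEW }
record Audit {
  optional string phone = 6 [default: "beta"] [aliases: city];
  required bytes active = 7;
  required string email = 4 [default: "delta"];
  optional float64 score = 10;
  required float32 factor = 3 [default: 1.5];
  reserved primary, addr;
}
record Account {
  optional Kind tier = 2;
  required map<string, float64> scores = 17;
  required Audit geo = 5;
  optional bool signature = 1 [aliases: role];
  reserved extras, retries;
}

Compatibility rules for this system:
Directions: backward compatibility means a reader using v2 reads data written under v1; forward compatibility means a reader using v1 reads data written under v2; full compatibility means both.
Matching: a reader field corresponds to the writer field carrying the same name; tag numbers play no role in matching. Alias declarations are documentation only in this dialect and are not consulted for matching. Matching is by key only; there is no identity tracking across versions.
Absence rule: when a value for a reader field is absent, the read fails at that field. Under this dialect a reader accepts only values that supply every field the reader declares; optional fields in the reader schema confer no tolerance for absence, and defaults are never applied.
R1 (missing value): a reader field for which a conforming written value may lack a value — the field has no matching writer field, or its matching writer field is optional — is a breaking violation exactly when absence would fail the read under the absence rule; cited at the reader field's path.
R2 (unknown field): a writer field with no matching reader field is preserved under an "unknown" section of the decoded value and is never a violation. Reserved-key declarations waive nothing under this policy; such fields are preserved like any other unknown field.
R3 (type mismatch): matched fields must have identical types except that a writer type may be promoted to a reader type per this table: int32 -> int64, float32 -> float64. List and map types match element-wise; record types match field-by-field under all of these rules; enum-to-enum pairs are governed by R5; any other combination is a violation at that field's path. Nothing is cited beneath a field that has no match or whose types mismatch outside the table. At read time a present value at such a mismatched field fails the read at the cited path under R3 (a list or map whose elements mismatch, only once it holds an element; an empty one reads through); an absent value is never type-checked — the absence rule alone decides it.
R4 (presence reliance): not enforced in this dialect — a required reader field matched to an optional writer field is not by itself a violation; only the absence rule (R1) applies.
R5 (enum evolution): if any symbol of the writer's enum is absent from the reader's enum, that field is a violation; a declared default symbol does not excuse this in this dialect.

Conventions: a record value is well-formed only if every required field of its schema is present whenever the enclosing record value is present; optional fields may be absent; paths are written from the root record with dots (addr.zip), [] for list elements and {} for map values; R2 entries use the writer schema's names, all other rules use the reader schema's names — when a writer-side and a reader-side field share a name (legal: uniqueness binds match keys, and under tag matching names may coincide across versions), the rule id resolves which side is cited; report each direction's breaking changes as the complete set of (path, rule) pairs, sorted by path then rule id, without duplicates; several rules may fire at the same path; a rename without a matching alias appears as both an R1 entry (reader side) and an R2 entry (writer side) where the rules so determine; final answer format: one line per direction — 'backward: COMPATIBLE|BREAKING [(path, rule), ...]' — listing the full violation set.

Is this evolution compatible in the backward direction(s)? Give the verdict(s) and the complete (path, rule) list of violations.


the writer's type comes first in each Account pair
backward for Account (reader v2, writer v1):
  tier: Kind -> Kind, writer optional; from tier
  scores: map<string, float64> -> map<string, float64>, writer required; from scores
  geo: Audit -> Audit, writer required; from geo
  signature: bytes -> bool, writer optional; from signature
  geo.phone: string -> string, writer optional; from geo.phone
  geo.active: bool -> bytes, writer required; from geo.active
  geo.email: string -> string, writer required; from geo.email
  geo.score: no writer match
  geo.factor: float32 -> float32, writer required; from geo.factor
  violation R3 at geo.active
  violation R1 at geo.phone
  violation R1 at geo.score
  violation R1 at signature
  violation R3 at signature
  violation R1 at tier
  => backward: BREAKING (6)
checking off the Account differences that do not matter here:
  field scores in record Account: tag 9 changed to 17 -> inert for the asked Account verdict: nothing fires

backward: BREAKING [(geo.active, R3), (geo.phone, R1), (geo.score, R1), (signature, R1), (signature, R3), (tier, R1)]


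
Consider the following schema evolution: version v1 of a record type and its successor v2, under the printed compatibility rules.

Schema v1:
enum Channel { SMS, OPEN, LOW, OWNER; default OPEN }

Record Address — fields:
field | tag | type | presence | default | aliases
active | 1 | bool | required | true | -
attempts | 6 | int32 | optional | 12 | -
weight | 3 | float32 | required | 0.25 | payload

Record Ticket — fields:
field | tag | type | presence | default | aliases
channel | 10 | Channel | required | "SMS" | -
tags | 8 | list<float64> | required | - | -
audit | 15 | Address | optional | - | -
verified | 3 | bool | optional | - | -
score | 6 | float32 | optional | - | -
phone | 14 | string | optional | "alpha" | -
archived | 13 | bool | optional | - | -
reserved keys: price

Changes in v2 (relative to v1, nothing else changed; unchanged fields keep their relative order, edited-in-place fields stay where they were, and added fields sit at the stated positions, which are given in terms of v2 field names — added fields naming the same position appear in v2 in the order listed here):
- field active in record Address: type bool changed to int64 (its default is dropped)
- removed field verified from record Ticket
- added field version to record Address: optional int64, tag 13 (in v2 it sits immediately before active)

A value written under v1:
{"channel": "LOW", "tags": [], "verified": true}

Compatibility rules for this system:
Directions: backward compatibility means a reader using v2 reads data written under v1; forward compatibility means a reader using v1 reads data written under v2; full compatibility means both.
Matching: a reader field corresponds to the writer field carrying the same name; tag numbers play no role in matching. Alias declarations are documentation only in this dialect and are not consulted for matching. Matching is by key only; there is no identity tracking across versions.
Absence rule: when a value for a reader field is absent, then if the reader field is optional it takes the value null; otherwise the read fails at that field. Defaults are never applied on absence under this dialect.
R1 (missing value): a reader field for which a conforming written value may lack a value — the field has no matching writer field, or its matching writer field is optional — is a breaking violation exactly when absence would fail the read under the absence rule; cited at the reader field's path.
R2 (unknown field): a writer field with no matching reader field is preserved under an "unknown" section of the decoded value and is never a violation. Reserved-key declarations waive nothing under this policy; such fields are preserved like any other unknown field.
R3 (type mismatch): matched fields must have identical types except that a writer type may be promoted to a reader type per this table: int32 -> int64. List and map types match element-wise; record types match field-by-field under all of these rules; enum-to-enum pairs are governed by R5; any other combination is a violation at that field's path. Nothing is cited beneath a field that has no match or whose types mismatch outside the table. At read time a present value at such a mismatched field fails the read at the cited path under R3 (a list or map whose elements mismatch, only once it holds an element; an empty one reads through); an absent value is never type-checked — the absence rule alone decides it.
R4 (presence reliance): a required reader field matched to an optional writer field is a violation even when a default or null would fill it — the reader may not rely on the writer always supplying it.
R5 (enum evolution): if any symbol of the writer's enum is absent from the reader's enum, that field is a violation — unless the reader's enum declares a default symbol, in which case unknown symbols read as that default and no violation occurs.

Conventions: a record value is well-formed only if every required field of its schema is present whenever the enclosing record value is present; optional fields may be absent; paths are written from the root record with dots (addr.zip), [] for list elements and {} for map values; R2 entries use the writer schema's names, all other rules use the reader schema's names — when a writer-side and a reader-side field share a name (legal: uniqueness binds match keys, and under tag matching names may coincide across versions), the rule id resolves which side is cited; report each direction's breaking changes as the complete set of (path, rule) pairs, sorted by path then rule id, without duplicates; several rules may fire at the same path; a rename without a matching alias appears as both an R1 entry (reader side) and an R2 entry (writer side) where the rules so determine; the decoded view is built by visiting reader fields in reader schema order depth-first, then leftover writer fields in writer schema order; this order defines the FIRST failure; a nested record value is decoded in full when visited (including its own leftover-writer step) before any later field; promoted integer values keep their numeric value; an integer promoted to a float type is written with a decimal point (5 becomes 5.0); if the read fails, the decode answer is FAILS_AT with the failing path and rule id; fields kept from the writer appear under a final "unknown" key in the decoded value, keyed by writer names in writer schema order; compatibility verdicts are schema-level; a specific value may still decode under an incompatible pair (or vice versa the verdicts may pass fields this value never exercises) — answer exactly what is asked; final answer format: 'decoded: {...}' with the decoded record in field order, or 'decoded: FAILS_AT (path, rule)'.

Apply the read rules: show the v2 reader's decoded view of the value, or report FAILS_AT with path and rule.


each type pair in Ticket: writer, then reader
decode (reader v2):
  channel := "LOW"
  tags := []
  audit := null (not supplied -> null)
  score := null (not supplied -> null)
  phone := null (not supplied -> null)
  archived := null (not supplied -> null)
  writer verified: kept under "unknown"
  => decoded: {"channel": "LOW", "tags": [], "audit": null, "score": null, "phone": null, "archived": null, "unknown": {"verified": true}}
the rest of the Ticket diff is inert for this question:
  field active in record Address: type bool changed to int64 (its default is dropped) -> affects the rule determinations only; this particular Ticket value decodes identically
  added field version to record Address: optional int64, tag 13 (in v2 it sits immediately before active) -> fires no rule on Ticket under this dialect and leaves the result unchanged

decoded: {"channel": "LOW", "tags": [], "audit": null, "score": null, "phone": null, "archived": null, "unknown": {"verified": true}}
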